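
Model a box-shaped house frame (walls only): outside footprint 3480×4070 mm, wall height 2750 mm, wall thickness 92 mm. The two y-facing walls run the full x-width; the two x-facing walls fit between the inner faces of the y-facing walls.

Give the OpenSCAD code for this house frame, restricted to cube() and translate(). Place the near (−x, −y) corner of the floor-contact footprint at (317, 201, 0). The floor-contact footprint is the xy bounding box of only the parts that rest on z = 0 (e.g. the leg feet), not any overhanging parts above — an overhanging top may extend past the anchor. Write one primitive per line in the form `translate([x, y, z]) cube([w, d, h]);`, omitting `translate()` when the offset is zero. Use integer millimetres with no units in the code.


translate([317, 201, 0]) cube([3480, 92, 2750]);
translate([317, 4179, 0]) cube([3480, 92, 2750]);
translate([317, 293, 0]) cube([92, 3886, 2750]);
translate([3705, 293, 0]) cube([92, 3886, 2750]);


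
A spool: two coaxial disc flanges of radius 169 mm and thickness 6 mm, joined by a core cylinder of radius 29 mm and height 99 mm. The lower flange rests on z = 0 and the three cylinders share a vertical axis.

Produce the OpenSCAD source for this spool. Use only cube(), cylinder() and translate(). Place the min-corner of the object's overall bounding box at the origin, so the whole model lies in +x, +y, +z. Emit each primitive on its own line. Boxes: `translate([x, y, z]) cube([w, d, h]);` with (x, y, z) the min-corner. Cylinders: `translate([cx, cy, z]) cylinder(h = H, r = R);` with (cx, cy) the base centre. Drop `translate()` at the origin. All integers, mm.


translate([169, 169, 0]) cylinder(h = 6, r = 169);
translate([169, 169, 6]) cylinder(h = 99, r = 29);
translate([169, 169, 105]) cylinder(h = 6, r = 169);


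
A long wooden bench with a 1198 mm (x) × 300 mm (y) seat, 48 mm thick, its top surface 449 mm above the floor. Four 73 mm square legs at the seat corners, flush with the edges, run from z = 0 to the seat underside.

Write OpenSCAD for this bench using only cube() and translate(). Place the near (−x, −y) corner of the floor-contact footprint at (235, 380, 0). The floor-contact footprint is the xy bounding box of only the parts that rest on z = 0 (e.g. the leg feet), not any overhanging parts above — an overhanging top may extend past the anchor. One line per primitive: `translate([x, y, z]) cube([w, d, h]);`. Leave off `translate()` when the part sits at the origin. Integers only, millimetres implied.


translate([235, 380, 401]) cube([1198, 300, 48]);
translate([235, 380, 0]) cube([73, 73, 401]);
translate([235, 607, 0]) cube([73, 73, 401]);
translate([1360, 380, 0]) cube([73, 73, 401]);
translate([1360, 607, 0]) cube([73, 73, 401]);


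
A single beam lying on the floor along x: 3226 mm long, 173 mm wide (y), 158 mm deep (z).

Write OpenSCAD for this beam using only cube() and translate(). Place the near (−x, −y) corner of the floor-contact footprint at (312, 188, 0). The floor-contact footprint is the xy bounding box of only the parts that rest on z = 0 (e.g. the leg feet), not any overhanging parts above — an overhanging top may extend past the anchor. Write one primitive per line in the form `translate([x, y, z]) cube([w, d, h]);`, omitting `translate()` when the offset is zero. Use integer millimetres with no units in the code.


translate([312, 188, 0]) cube([3226, 173, 158]);


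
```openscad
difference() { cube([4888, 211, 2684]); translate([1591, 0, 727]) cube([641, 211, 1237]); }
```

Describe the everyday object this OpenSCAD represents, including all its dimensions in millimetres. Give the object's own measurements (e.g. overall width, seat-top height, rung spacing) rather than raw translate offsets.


A wall 4888 mm long (x), 211 mm thick (y), 2684 mm tall, with a rectangular window opening cut through it. The opening is 641 mm wide and 1237 mm tall; its sill is at z = 727 mm and its near (−x) edge is 1591 mm from the wall's −x end. The opening passes through the full wall thickness.


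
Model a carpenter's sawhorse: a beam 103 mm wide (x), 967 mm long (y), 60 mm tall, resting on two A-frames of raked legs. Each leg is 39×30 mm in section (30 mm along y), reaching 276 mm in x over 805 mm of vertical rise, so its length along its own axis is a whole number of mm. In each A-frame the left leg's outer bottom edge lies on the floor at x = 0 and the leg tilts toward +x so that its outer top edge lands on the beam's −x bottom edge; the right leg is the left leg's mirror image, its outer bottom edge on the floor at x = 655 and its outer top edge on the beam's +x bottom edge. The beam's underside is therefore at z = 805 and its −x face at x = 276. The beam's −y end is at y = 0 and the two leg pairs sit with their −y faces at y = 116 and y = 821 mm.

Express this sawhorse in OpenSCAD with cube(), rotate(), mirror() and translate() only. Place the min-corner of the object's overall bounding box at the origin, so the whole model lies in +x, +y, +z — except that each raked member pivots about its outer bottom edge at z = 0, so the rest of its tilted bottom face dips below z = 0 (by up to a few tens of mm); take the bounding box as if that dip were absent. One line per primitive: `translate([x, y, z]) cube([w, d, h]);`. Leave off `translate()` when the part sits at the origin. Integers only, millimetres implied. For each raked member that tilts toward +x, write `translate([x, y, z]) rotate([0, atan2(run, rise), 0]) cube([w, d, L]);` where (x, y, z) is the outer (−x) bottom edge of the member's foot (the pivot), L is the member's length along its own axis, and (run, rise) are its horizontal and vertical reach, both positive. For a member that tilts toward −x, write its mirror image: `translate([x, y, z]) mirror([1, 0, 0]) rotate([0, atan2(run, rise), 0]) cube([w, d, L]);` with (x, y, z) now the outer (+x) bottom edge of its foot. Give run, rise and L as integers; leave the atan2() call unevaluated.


// leg length = √(276² + 805²) = 851
// right-leg outer foot x = 2·276 + 103 = 655
// beam min-corner = (276, 0, 805)
translate([276, 0, 805]) cube([103, 967, 60]);
translate([0, 116, 0]) rotate([0, atan2(276, 805), 0]) cube([39, 30, 851]);
translate([655, 116, 0]) mirror([1, 0, 0]) rotate([0, atan2(276, 805), 0]) cube([39, 30, 851]);
translate([0, 821, 0]) rotate([0, atan2(276, 805), 0]) cube([39, 30, 851]);
translate([655, 821, 0]) mirror([1, 0, 0]) rotate([0, atan2(276, 805), 0]) cube([39, 30, 851]);


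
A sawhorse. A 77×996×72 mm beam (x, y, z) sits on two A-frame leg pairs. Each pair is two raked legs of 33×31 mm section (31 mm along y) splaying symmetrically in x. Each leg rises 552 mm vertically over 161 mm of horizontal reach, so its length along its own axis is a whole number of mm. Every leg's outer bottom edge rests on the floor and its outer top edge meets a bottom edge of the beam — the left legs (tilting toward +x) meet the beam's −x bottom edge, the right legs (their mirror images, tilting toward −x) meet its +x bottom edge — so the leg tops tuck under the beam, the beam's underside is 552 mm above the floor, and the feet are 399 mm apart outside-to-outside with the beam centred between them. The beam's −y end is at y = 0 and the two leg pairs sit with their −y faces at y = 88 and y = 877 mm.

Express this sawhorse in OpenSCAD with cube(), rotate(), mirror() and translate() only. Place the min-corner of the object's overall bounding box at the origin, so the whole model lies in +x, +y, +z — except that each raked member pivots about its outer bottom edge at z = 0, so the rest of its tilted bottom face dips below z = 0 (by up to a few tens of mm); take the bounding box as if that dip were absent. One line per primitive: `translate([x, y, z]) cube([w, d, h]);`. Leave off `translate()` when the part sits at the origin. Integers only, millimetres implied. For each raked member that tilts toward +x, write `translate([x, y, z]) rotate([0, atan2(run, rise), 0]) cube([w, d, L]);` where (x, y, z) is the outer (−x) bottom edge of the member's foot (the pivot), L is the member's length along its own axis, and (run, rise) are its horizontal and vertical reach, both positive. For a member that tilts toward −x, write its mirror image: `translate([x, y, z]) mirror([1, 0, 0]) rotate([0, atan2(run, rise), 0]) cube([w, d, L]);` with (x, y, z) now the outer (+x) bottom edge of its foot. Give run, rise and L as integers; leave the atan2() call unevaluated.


translate([161, 0, 552]) cube([77, 996, 72]);
translate([0, 88, 0]) rotate([0, atan2(161, 552), 0]) cube([33, 31, 575]);
translate([399, 88, 0]) mirror([1, 0, 0]) rotate([0, atan2(161, 552), 0]) cube([33, 31, 575]);
translate([0, 877, 0]) rotate([0, atan2(161, 552), 0]) cube([33, 31, 575]);
translate([399, 877, 0]) mirror([1, 0, 0]) rotate([0, atan2(161, 552), 0]) cube([33, 31, 575]);


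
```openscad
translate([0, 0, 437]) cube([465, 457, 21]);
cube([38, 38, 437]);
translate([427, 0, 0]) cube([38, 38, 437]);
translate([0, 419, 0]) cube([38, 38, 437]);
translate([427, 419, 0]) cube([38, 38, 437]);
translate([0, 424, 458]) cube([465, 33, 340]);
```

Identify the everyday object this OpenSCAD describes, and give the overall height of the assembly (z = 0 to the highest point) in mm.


A chair. The overall height is 798 mm.

A slab on four corner posts with a tall panel at the back — a chair. The seat slab sits at z = 437 with thickness 21, and the 340 mm backrest starts at the seat top, so the overall height is 437 + 21 + 340 = 798 mm.


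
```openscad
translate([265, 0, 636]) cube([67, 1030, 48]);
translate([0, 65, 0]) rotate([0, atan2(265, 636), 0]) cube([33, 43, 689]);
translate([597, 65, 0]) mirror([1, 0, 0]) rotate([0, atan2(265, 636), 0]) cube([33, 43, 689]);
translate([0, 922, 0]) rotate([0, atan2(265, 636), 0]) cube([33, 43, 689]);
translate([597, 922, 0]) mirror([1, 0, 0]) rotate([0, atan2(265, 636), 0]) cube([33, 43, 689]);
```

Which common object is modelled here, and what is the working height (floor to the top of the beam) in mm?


A sawhorse. The overall height is 684 mm.

A beam across two mirrored pairs of raked legs — a sawhorse. The beam's underside is at z = 636 (matching the legs' vertical rise in atan2(265, 636)) and the beam is 48 mm tall, so its top is at 636 + 48 = 684 mm. The raked legs top out at the beam's underside, so that is the highest point.


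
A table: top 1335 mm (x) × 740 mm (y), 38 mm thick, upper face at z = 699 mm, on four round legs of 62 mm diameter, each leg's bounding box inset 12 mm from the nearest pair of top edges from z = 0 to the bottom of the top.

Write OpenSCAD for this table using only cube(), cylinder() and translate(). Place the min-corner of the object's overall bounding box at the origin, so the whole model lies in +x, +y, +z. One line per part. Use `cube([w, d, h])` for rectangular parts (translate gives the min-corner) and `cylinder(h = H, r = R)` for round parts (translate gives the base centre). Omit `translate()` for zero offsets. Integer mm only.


translate([0, 0, 661]) cube([1335, 740, 38]);
translate([43, 43, 0]) cylinder(h = 661, r = 31);
translate([1292, 43, 0]) cylinder(h = 661, r = 31);
translate([43, 697, 0]) cylinder(h = 661, r = 31);
translate([1292, 697, 0]) cylinder(h = 661, r = 31);


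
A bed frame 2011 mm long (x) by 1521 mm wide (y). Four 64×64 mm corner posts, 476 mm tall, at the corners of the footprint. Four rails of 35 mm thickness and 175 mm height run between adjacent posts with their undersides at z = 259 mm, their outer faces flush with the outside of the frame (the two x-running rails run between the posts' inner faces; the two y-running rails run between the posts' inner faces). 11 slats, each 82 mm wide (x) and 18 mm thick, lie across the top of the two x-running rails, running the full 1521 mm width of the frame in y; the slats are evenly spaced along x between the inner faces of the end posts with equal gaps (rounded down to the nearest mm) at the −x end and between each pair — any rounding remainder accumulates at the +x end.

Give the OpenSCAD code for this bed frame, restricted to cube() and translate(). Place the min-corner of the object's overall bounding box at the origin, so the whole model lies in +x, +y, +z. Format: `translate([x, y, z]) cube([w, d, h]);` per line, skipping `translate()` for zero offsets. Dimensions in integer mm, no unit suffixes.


cube([64, 64, 476]);
translate([0, 1457, 0]) cube([64, 64, 476]);
translate([1947, 0, 0]) cube([64, 64, 476]);
translate([1947, 1457, 0]) cube([64, 64, 476]);
translate([64, 0, 259]) cube([1883, 35, 175]);
translate([64, 1486, 259]) cube([1883, 35, 175]);
translate([0, 64, 259]) cube([35, 1393, 175]);
translate([1976, 64, 259]) cube([35, 1393, 175]);
translate([145, 0, 434]) cube([82, 1521, 18]);
translate([308, 0, 434]) cube([82, 1521, 18]);
translate([471, 0, 434]) cube([82, 1521, 18]);
translate([634, 0, 434]) cube([82, 1521, 18]);
translate([797, 0, 434]) cube([82, 1521, 18]);
translate([960, 0, 434]) cube([82, 1521, 18]);
translate([1123, 0, 434]) cube([82, 1521, 18]);
translate([1286, 0, 434]) cube([82, 1521, 18]);
translate([1449, 0, 434]) cube([82, 1521, 18]);
translate([1612, 0, 434]) cube([82, 1521, 18]);
translate([1775, 0, 434]) cube([82, 1521, 18]);


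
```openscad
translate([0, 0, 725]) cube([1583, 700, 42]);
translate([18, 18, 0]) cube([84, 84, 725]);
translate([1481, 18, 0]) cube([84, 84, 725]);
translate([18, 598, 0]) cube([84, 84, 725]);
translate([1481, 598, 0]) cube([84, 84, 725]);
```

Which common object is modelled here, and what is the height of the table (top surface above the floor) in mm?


A table. The table height is 767 mm.

A 1583×700×42 slab sits at z = 725 on four 84 mm square posts — a table. The top surface is at 725 + 42 = 767 mm.


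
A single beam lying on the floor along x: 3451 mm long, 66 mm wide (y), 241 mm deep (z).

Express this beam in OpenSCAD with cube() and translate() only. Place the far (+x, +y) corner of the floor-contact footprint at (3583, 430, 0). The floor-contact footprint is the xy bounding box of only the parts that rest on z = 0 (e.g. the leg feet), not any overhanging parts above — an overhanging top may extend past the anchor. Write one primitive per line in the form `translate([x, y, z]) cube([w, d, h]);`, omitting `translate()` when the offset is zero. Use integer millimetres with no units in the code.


translate([132, 364, 0]) cube([3451, 66, 241]);


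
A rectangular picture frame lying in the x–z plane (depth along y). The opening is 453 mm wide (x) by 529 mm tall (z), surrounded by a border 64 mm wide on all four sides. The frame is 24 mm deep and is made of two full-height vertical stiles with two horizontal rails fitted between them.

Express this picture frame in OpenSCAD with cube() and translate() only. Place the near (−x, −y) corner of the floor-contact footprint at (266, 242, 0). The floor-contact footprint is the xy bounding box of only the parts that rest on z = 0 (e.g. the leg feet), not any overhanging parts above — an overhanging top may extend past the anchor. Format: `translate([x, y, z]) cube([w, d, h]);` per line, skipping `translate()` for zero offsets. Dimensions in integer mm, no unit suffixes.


translate([266, 242, 0]) cube([64, 24, 657]);
translate([783, 242, 0]) cube([64, 24, 657]);
translate([330, 242, 0]) cube([453, 24, 64]);
translate([330, 242, 593]) cube([453, 24, 64]);


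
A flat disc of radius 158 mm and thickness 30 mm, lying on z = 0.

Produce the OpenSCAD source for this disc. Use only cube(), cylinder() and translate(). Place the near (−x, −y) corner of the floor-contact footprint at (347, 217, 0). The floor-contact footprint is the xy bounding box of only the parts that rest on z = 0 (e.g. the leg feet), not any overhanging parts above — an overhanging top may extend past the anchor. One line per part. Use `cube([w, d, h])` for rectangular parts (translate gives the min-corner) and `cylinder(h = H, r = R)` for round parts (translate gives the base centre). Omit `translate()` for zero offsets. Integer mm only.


translate([505, 375, 0]) cylinder(h = 30, r = 158);


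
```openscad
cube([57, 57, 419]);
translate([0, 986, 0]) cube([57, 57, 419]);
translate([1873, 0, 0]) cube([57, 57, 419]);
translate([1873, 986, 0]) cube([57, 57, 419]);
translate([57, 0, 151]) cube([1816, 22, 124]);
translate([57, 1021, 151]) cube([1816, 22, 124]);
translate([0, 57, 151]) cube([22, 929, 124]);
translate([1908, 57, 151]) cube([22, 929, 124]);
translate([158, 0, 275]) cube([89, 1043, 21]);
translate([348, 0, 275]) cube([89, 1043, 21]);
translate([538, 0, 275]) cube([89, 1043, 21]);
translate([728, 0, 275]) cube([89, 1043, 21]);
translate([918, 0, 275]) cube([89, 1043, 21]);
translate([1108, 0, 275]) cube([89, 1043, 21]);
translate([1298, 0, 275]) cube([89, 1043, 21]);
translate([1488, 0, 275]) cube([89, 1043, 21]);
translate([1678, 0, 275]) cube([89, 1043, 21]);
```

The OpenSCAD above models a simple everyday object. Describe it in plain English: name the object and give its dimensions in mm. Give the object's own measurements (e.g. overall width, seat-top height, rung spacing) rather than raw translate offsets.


A bed frame 1930 mm long (x) by 1043 mm wide (y). Four 57×57 mm corner posts, 419 mm tall, at the corners of the footprint. Four rails of 22 mm thickness and 124 mm height run between adjacent posts with their undersides at z = 151 mm, their outer faces flush with the outside of the frame (the two x-running rails run between the posts' inner faces; the two y-running rails run between the posts' inner faces). 9 slats, each 89 mm wide (x) and 21 mm thick, lie across the top of the two x-running rails, running the full 1043 mm width of the frame in y; along x they sit between the end posts with a 101 mm gap after the −x posts and between neighbouring slats, leaving 106 mm before the +x posts.


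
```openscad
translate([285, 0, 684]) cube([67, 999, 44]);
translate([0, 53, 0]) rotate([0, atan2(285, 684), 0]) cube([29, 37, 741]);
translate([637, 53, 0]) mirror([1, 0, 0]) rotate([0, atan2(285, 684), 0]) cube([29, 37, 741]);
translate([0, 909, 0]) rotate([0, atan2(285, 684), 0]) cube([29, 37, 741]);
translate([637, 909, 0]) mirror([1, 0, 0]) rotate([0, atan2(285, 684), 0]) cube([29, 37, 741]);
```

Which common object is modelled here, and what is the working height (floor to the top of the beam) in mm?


A sawhorse. The overall height is 728 mm.

A beam across two mirrored pairs of raked legs — a sawhorse. The beam's underside is at z = 684 (matching the legs' vertical rise in atan2(285, 684)) and the beam is 44 mm tall, so its top is at 684 + 44 = 728 mm. The raked legs top out at the beam's underside, so that is the highest point.


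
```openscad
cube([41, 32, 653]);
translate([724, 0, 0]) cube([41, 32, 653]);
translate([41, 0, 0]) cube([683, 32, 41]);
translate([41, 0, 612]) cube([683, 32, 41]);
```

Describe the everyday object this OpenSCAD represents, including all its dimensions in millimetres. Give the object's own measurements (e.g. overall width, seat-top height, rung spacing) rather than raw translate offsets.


A rectangular picture frame lying in the x–z plane (depth along y). The opening is 683 mm wide (x) by 571 mm tall (z), surrounded by a border 41 mm wide on all four sides. The frame is 32 mm deep and is made of two full-height vertical stiles with two horizontal rails fitted between them.


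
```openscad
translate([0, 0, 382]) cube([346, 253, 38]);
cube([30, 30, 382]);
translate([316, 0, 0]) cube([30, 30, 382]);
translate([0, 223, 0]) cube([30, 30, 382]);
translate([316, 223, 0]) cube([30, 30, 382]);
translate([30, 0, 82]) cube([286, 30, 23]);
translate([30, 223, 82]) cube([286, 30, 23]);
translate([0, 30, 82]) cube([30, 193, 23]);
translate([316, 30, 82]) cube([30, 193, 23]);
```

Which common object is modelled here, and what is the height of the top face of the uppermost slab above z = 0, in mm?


A stool. The seat height is 420 mm.

A 346×253×38 slab at z = 382 on four corner posts — a stool. The seat top is 382 + 38 = 420 mm.


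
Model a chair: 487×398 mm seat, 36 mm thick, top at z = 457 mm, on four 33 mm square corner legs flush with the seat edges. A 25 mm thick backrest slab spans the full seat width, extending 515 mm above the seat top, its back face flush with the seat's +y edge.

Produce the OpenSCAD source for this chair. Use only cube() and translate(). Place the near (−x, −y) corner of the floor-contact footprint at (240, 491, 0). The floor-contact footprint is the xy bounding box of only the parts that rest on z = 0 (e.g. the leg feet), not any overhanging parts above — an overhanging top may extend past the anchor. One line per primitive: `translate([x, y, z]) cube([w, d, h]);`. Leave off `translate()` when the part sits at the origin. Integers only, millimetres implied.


translate([240, 491, 421]) cube([487, 398, 36]);
translate([240, 491, 0]) cube([33, 33, 421]);
translate([694, 491, 0]) cube([33, 33, 421]);
translate([240, 856, 0]) cube([33, 33, 421]);
translate([694, 856, 0]) cube([33, 33, 421]);
translate([240, 864, 457]) cube([487, 25, 515]);


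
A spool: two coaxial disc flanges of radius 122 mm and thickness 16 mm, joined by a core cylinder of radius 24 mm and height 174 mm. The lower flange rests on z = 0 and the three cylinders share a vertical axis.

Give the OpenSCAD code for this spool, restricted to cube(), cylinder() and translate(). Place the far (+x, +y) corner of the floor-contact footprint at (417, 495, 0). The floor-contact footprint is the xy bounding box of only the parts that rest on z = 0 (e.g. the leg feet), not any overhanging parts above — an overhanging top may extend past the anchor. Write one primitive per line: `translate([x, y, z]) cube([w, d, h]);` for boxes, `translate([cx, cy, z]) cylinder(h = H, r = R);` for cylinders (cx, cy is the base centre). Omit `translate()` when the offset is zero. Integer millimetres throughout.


translate([295, 373, 0]) cylinder(h = 16, r = 122);
translate([295, 373, 16]) cylinder(h = 174, r = 24);
translate([295, 373, 190]) cylinder(h = 16, r = 122);


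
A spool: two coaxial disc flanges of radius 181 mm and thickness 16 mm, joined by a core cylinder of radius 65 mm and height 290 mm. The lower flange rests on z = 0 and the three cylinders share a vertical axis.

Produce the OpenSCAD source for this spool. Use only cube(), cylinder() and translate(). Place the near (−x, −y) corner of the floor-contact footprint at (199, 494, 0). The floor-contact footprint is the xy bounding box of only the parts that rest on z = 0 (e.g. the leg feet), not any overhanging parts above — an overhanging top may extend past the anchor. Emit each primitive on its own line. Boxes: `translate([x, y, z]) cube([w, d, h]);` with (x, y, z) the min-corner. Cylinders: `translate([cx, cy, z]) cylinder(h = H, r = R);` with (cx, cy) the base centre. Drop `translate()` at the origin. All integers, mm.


translate([380, 675, 0]) cylinder(h = 16, r = 181);
translate([380, 675, 16]) cylinder(h = 290, r = 65);
translate([380, 675, 306]) cylinder(h = 16, r = 181);


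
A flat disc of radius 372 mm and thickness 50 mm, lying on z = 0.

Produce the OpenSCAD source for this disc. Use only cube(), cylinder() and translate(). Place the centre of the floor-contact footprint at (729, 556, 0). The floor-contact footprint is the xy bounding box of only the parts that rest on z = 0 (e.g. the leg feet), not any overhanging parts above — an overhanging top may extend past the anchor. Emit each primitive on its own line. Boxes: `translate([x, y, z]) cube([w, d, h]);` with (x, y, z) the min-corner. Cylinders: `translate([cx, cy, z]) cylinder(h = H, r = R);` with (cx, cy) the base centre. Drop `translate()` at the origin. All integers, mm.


translate([729, 556, 0]) cylinder(h = 50, r = 372);


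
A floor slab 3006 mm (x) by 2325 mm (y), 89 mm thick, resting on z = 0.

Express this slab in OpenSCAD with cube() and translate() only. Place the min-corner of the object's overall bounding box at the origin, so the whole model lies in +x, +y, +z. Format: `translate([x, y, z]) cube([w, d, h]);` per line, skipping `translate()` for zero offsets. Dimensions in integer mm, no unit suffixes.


cube([3006, 2325, 89]);


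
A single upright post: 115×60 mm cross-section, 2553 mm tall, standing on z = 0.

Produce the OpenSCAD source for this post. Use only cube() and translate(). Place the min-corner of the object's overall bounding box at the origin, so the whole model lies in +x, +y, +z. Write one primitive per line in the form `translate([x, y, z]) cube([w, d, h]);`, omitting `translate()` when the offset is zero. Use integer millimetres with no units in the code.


cube([115, 60, 2553]);


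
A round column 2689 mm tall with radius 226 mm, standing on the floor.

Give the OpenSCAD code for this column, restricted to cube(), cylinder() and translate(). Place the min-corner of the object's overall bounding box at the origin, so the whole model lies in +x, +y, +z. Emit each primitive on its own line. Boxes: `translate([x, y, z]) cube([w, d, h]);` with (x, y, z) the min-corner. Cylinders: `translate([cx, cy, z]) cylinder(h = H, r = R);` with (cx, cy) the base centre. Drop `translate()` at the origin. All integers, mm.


translate([226, 226, 0]) cylinder(h = 2689, r = 226);


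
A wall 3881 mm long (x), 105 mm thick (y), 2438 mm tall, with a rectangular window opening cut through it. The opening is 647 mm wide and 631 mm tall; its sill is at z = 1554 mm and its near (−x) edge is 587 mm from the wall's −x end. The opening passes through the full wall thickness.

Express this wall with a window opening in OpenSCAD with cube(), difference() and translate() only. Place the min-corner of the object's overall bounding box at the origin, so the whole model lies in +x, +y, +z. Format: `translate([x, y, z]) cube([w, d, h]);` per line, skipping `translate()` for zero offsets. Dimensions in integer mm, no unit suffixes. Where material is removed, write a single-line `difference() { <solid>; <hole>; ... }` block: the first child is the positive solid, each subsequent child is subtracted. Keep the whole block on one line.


difference() { cube([3881, 105, 2438]); translate([587, 0, 1554]) cube([647, 105, 631]); }


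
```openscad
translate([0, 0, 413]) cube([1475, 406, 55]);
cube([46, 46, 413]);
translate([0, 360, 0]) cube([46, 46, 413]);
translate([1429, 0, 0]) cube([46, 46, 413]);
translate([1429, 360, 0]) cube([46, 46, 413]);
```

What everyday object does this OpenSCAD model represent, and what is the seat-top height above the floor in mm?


A bench. The seat-top height is 468 mm.

A long slab on four corner posts — a bench. The slab sits at z = 413 with thickness 55, so the top is 413 + 55 = 468 mm.


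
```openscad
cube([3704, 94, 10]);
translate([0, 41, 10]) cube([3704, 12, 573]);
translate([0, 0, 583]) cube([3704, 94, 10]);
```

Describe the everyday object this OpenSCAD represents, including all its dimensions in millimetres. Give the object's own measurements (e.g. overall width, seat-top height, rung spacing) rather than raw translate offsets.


An I-beam lying along x, 3704 mm long. Overall section height 593 mm. Two flanges 94 mm wide (y) and 10 mm thick, one on the floor and one at the top; a web 12 mm thick runs between them, centred on the flange width.


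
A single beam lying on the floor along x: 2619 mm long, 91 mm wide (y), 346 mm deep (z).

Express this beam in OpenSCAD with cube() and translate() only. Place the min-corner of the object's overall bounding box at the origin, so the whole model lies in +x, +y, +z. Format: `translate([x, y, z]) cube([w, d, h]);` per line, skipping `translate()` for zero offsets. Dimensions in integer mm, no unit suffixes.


cube([2619, 91, 346]);


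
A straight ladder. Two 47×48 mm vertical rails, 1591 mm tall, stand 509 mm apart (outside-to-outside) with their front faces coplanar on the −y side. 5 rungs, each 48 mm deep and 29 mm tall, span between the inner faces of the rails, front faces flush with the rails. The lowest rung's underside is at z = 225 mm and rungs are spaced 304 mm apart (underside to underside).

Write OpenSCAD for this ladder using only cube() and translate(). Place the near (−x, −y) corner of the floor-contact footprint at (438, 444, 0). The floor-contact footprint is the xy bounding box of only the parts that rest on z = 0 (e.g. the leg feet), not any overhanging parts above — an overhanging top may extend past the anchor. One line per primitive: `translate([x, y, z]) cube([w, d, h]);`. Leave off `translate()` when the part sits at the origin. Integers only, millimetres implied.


translate([438, 444, 0]) cube([47, 48, 1591]);
translate([900, 444, 0]) cube([47, 48, 1591]);
translate([485, 444, 225]) cube([415, 48, 29]);
translate([485, 444, 529]) cube([415, 48, 29]);
translate([485, 444, 833]) cube([415, 48, 29]);
translate([485, 444, 1137]) cube([415, 48, 29]);
translate([485, 444, 1441]) cube([415, 48, 29]);


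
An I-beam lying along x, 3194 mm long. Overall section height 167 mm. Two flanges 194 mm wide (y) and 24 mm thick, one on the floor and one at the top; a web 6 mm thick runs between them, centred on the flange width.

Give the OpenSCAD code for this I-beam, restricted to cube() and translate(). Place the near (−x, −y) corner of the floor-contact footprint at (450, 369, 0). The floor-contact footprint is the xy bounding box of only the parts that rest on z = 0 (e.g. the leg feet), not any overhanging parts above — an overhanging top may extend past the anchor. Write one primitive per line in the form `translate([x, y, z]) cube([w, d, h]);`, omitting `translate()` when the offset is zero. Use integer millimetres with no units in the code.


translate([450, 369, 0]) cube([3194, 194, 24]);
translate([450, 463, 24]) cube([3194, 6, 119]);
translate([450, 369, 143]) cube([3194, 194, 24]);


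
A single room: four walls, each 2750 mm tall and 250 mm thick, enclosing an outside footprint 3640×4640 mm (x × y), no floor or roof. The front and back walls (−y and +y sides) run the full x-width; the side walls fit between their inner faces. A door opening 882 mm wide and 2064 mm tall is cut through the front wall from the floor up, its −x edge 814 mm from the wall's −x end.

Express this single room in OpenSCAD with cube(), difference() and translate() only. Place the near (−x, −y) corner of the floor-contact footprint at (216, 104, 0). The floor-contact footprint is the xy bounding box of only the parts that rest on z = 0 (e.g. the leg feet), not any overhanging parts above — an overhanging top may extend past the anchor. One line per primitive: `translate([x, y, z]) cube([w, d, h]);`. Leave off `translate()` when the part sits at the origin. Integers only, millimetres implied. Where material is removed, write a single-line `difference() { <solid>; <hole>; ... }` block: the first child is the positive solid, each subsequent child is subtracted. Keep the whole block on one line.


difference() { translate([216, 104, 0]) cube([3640, 250, 2750]); translate([1030, 104, 0]) cube([882, 250, 2064]); }
translate([216, 4494, 0]) cube([3640, 250, 2750]);
translate([216, 354, 0]) cube([250, 4140, 2750]);
translate([3606, 354, 0]) cube([250, 4140, 2750]);


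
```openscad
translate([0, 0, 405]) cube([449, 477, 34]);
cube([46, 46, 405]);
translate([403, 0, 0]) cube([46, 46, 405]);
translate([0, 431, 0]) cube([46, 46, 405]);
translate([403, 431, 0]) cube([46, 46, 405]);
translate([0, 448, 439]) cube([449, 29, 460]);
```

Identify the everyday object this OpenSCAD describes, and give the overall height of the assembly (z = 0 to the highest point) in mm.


A chair. The overall height is 899 mm.

A slab on four corner posts with a tall panel at the back — a chair. The seat slab sits at z = 405 with thickness 34, and the 460 mm backrest starts at the seat top, so the overall height is 405 + 34 + 460 = 899 mm.


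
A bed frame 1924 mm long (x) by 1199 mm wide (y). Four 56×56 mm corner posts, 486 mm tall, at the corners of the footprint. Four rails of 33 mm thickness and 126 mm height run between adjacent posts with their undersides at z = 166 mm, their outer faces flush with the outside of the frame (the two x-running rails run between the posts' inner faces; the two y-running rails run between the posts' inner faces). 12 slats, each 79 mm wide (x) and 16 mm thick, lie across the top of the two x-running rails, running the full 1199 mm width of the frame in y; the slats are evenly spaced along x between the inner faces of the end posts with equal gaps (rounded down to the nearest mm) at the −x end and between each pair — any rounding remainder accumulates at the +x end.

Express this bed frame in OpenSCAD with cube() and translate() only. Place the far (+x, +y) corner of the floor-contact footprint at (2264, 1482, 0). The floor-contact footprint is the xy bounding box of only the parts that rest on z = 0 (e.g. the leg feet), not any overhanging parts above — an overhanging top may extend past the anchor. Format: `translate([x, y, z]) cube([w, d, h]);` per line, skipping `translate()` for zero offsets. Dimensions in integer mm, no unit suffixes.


translate([340, 283, 0]) cube([56, 56, 486]);
translate([340, 1426, 0]) cube([56, 56, 486]);
translate([2208, 283, 0]) cube([56, 56, 486]);
translate([2208, 1426, 0]) cube([56, 56, 486]);
translate([396, 283, 166]) cube([1812, 33, 126]);
translate([396, 1449, 166]) cube([1812, 33, 126]);
translate([340, 339, 166]) cube([33, 1087, 126]);
translate([2231, 339, 166]) cube([33, 1087, 126]);
translate([462, 283, 292]) cube([79, 1199, 16]);
translate([607, 283, 292]) cube([79, 1199, 16]);
translate([752, 283, 292]) cube([79, 1199, 16]);
translate([897, 283, 292]) cube([79, 1199, 16]);
translate([1042, 283, 292]) cube([79, 1199, 16]);
translate([1187, 283, 292]) cube([79, 1199, 16]);
translate([1332, 283, 292]) cube([79, 1199, 16]);
translate([1477, 283, 292]) cube([79, 1199, 16]);
translate([1622, 283, 292]) cube([79, 1199, 16]);
translate([1767, 283, 292]) cube([79, 1199, 16]);
translate([1912, 283, 292]) cube([79, 1199, 16]);
translate([2057, 283, 292]) cube([79, 1199, 16]);


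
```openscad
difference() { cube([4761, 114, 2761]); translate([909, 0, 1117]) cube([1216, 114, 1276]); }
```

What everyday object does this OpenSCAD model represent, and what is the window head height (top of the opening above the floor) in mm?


A wall with a window opening. The window head height is 2393 mm.

A wall with a rectangular opening subtracted — a window. Sill at z = 1117, opening 1276 mm tall, so the head is at 1117 + 1276 = 2393 mm.


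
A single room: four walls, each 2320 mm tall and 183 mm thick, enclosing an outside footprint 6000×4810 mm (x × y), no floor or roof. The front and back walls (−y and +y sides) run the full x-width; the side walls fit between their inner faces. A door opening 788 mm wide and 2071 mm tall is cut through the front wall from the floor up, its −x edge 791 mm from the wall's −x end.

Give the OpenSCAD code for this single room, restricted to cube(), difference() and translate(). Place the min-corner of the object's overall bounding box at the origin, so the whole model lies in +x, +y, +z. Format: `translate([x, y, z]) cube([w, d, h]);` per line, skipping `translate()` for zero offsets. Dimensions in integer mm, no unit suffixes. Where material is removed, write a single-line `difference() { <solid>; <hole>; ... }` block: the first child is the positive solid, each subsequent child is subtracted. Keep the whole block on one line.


difference() { cube([6000, 183, 2320]); translate([791, 0, 0]) cube([788, 183, 2071]); }
translate([0, 4627, 0]) cube([6000, 183, 2320]);
translate([0, 183, 0]) cube([183, 4444, 2320]);
translate([5817, 183, 0]) cube([183, 4444, 2320]);


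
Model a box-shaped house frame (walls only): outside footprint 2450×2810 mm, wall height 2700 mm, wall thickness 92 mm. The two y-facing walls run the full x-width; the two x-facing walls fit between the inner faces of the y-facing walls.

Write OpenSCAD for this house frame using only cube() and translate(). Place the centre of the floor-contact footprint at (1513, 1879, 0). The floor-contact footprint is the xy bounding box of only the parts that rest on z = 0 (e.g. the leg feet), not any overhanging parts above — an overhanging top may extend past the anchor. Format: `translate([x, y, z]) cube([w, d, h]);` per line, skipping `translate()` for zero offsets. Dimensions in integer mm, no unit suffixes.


translate([288, 474, 0]) cube([2450, 92, 2700]);
translate([288, 3192, 0]) cube([2450, 92, 2700]);
translate([288, 566, 0]) cube([92, 2626, 2700]);
translate([2646, 566, 0]) cube([92, 2626, 2700]);


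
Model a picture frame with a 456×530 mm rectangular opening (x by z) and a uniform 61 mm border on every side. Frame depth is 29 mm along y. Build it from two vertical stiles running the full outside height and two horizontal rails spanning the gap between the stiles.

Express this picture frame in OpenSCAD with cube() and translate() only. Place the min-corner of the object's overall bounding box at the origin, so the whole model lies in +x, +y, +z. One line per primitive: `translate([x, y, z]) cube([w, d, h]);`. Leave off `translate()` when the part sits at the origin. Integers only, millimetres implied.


cube([61, 29, 652]);
translate([517, 0, 0]) cube([61, 29, 652]);
translate([61, 0, 0]) cube([456, 29, 61]);
translate([61, 0, 591]) cube([456, 29, 61]);


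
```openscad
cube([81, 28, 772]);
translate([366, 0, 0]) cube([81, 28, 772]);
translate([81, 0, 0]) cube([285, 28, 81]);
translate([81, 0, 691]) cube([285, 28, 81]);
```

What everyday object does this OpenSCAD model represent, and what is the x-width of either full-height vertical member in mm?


A picture frame. The border width is 81 mm.

Four thin pieces enclosing a rectangular opening — a picture frame. The two full-height stiles are 772 mm tall; the top rail sits at z = 691 and is 81 mm tall, so the border above the opening is 772 − 691 = 81 mm, matching the stile x-width.


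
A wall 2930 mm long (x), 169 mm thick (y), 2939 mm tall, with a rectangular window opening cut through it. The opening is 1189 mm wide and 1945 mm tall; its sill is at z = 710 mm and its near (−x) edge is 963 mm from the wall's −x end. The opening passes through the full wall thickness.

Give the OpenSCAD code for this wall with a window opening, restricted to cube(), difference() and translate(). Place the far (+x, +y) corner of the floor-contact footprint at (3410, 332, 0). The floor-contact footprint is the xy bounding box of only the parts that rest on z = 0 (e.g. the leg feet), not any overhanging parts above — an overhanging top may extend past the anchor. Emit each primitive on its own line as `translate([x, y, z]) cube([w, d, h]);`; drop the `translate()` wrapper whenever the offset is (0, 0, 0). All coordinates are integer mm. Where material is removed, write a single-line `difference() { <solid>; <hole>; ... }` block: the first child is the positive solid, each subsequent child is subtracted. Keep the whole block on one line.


difference() { translate([480, 163, 0]) cube([2930, 169, 2939]); translate([1443, 163, 710]) cube([1189, 169, 1945]); }


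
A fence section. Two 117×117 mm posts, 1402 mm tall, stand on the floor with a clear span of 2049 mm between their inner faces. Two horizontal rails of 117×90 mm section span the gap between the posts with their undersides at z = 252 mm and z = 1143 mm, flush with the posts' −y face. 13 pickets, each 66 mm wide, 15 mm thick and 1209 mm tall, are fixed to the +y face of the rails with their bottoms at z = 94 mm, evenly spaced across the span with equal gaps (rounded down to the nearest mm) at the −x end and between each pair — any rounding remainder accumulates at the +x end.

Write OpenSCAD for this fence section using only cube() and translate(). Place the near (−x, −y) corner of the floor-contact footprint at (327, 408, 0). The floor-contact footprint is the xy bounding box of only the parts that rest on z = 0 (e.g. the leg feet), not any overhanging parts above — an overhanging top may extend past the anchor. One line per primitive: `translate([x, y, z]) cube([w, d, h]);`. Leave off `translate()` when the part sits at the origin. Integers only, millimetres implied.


translate([327, 408, 0]) cube([117, 117, 1402]);
translate([2493, 408, 0]) cube([117, 117, 1402]);
translate([444, 408, 252]) cube([2049, 117, 90]);
translate([444, 408, 1143]) cube([2049, 117, 90]);
translate([529, 525, 94]) cube([66, 15, 1209]);
translate([680, 525, 94]) cube([66, 15, 1209]);
translate([831, 525, 94]) cube([66, 15, 1209]);
translate([982, 525, 94]) cube([66, 15, 1209]);
translate([1133, 525, 94]) cube([66, 15, 1209]);
translate([1284, 525, 94]) cube([66, 15, 1209]);
translate([1435, 525, 94]) cube([66, 15, 1209]);
translate([1586, 525, 94]) cube([66, 15, 1209]);
translate([1737, 525, 94]) cube([66, 15, 1209]);
translate([1888, 525, 94]) cube([66, 15, 1209]);
translate([2039, 525, 94]) cube([66, 15, 1209]);
translate([2190, 525, 94]) cube([66, 15, 1209]);
translate([2341, 525, 94]) cube([66, 15, 1209]);
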